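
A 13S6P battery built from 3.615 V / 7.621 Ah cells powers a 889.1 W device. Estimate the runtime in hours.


Step 1: E_pack = Ns * V_cell * Np * C_cell = 13 * 3.615 * 6 * 7.621 = 2148.9 Wh
Step 2: t = E_pack / P = 2148.9 / 889.1 = 2.417 hr

2.417 hr


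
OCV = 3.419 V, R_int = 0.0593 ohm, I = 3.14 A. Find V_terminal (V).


IR drop = 3.14 * 0.0593 = 0.1862 V
V = 3.419 - 0.1862 = 3.233 V

3.233 V


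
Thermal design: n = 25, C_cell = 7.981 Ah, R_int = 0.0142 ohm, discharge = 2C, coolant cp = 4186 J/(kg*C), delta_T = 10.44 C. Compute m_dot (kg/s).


Step 1: I = 2 * 7.981 = 15.962 A
Step 2: Q_cell = I^2 * R = 15.962^2 * 0.0142 = 3.618 W
Step 3: Q_total = 25 * 3.618 = 90.45 W
Step 4: m_dot = Q_total / (cp * dT) = 90.45 / (4186 * 10.44) = 0.002070 kg/s

0.002070 kg/s


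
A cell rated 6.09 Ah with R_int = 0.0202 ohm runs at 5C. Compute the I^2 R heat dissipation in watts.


Step 1: I = C_rate * capacity = 5 * 6.09 = 30.45 A
Step 2: Q = I^2 * R = 30.45^2 * 0.0202 = 927.2 * 0.0202 = 18.73 W

18.73 W


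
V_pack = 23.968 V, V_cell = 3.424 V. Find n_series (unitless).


Rearranging: n = V_pack / V_cell = 23.968 / 3.424 = 7 cells

7


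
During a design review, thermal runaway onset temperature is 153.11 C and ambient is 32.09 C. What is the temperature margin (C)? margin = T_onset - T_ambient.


Safety margin = 153.11 C - 32.09 C = 121.02 C

121.02 C


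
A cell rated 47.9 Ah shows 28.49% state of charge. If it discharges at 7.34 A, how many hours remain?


Step 1: remaining = SOC/100 * C_total = 28.49/100 * 47.9 = 13.647 Ah
Step 2: t = remaining / I = 13.647 / 7.34 = 1.859 hr

1.859 hr


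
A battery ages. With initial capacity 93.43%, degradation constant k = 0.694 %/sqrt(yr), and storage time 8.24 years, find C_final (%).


Step 1: sqrt(8.24 yr) = 2.8705
Step 2: drop = 0.694 * 2.8705 = 1.9921
Step 3: C_final = 93.43 - 1.9921 = 91.44%

91.44%


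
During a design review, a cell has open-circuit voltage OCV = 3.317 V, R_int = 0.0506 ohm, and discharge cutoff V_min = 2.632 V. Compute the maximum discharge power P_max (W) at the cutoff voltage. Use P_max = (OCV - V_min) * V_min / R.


P_max = (OCV - V_min) * V_min / R = (3.317 - 2.632) * 2.632 / 0.0506 = 0.685 * 2.632 / 0.0506 = 35.63 W

35.63 W


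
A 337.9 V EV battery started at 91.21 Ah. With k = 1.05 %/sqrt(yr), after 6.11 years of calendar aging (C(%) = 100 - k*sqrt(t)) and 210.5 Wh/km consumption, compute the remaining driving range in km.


Step 1: capacity retention = 100 - 1.05 * sqrt(6.11) = 100 - 1.05 * 2.4718 = 97.405%
Step 2: C_now = 91.21 * 97.405/100 = 88.843 Ah
Step 3: E_pack = V * C_now = 337.9 * 88.843 = 30020 Wh
Step 4: range = E_pack / consumption = 30020 / 210.5 = 142.6 km

142.6 km


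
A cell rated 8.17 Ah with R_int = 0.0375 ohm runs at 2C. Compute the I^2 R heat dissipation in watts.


Step 1: I = C_rate * capacity = 2 * 8.17 = 16.34 A
Step 2: Q = I^2 * R = 16.34^2 * 0.0375 = 267 * 0.0375 = 10.01 W

10.01 W


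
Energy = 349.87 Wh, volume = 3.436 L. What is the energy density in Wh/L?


ED = E / V = 349.87 / 3.436 = 101.8 Wh/L

101.8 Wh/L


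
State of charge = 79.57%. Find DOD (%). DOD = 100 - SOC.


Complement of SOC: DOD = 100% - 79.57% = 20.43%

20.43%


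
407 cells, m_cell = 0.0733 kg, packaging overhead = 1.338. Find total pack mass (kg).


m_pack = n * m_cell * overhead = 407 * 0.0733 * 1.338 = 39.92 kg

39.92 kg


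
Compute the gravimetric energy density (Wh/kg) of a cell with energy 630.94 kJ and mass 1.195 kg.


Convert: E = 630.94 kJ = 175.26 Wh
ED = E / m = 175.26 / 1.195 = 146.7 Wh/kg

146.7 Wh/kg


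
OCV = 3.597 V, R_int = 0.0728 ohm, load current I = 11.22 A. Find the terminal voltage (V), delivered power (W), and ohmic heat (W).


Step 1: V_terminal = OCV - I*R = 3.597 - 11.22 * 0.0728 = 2.7802 V
Step 2: P_out = V_terminal * I = 2.7802 * 11.22 = 31.19 W
Step 3: Q = I^2 * R = 11.22^2 * 0.0728 = 9.165 W

V=2.7802 V, P=31.19 W, Q=9.165 W


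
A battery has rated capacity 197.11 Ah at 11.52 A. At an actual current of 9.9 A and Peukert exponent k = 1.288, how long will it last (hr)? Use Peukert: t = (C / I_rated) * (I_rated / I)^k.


t_rated = C / I_rated = 197.11 / 11.52 = 17.11 hr
(I_rated/I)^k = (1.1636)^1.288 = 1.2155
t = t_rated * (I_rated/I)^k = 17.11 * 1.2155 = 20.80 hr

20.80 hr


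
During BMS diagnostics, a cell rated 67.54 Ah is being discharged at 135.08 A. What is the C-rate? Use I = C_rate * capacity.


C_rate = I / capacity = 135.08 / 67.54 = 2C

2C


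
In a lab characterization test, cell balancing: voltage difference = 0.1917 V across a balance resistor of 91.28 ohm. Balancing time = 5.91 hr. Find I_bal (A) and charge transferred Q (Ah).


First, Ohm's law: I_bal = 0.1917 V / 91.28 ohm = 0.0021001 A
Then Q = I * t = 0.0021001 A * 5.91 hr = 0.01241 Ah

I=0.0021001 A, Q=0.01241 Ah


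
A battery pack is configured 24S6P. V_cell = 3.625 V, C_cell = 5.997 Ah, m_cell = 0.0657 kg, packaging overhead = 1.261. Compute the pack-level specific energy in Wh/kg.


Step 1: V_pack = 24 * 3.625 = 87 V
Step 2: C_pack = 6 * 5.997 = 35.982 Ah
Step 3: E_pack = V_pack * C_pack = 87 * 35.982 = 3130.4 Wh
Step 4: m_pack = 24 * 6 * 0.0657 * 1.261 = 11.93 kg
Step 5: ED = E_pack / m_pack = 3130.4 / 11.93 = 262.4 Wh/kg

262.4 Wh/kg


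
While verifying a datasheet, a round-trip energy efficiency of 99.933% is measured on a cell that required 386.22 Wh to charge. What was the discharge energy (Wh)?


E_dis = eta/100 * E_chg = 99.933/100 * 386.22 = 386.0 Wh

386.0 Wh


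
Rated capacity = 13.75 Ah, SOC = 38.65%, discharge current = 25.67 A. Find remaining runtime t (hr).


Step 1: remaining = SOC/100 * C_total = 38.65/100 * 13.75 = 5.3144 Ah
Step 2: t = remaining / I = 5.3144 / 25.67 = 0.2070 hr

0.2070 hr


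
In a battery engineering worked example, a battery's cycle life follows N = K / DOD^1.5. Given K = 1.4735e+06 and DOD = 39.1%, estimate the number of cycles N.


DOD^1.5 = 244.49
N = K / DOD^1.5 = 1.4735e+06 / 244.49 = 6027

6027 cycles


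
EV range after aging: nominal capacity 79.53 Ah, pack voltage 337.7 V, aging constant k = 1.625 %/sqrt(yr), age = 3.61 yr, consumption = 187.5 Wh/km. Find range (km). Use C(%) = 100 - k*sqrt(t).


Step 1: capacity retention = 100 - 1.625 * sqrt(3.61) = 100 - 1.625 * 1.9 = 96.913%
Step 2: C_now = 79.53 * 96.913/100 = 77.075 Ah
Step 3: E_pack = V * C_now = 337.7 * 77.075 = 26028 Wh
Step 4: range = E_pack / consumption = 26028 / 187.5 = 138.8 km

138.8 km


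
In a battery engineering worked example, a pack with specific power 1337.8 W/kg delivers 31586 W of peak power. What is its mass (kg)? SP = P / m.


m = P / SP = 31586 / 1337.8 = 23.61 kg

23.61 kg


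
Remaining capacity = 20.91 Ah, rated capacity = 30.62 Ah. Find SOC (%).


SOC% = 20.91 / 30.62 * 100 = 68.29%

68.29%


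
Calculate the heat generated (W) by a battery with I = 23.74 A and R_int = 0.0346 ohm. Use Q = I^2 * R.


I^2 = 563.59
Q = 563.59 * 0.0346 = 19.50 W

19.50 W


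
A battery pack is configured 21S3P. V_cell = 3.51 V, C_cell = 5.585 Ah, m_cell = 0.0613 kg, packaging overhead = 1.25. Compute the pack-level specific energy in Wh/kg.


Step 1: V_pack = 21 * 3.51 = 73.71 V
Step 2: C_pack = 3 * 5.585 = 16.755 Ah
Step 3: E_pack = V_pack * C_pack = 73.71 * 16.755 = 1235 Wh
Step 4: m_pack = 21 * 3 * 0.0613 * 1.25 = 4.8274 kg
Step 5: ED = E_pack / m_pack = 1235 / 4.8274 = 255.8 Wh/kg

255.8 Wh/kg


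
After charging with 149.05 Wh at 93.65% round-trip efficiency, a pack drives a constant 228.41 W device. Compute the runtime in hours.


Step 1: E_discharge = eta/100 * E_charge = 93.65/100 * 149.05 = 139.59 Wh
Step 2: t = E_discharge / P = 139.59 / 228.41 = 0.6111 hr

0.6111 hr


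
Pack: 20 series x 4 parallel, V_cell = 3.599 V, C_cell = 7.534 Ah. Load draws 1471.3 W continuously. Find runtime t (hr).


Step 1: E_pack = Ns * V_cell * Np * C_cell = 20 * 3.599 * 4 * 7.534 = 2169.2 Wh
Step 2: t = E_pack / P = 2169.2 / 1471.3 = 1.474 hr

1.474 hr


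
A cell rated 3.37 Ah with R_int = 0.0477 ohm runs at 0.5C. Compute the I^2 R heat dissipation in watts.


Step 1: I = C_rate * capacity = 0.5 * 3.37 = 1.685 A
Step 2: Q = I^2 * R = 1.685^2 * 0.0477 = 2.8392 * 0.0477 = 0.1354 W

0.1354 W


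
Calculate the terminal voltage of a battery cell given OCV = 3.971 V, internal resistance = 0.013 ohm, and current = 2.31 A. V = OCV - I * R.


V = OCV - I*R = 3.971 - 2.31 * 0.013 = 3.941 V

3.941 V


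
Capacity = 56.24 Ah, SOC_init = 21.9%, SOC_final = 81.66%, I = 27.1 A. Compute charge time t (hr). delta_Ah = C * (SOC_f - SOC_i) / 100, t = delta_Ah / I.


Step 1: dSOC = 81.66% - 21.9% = 59.76%
Step 2: delta_Ah = 56.24 * 59.76 / 100 = 33.609 Ah
Step 3: t = 33.609 / 27.1 = 1.240 hr

1.240 hr


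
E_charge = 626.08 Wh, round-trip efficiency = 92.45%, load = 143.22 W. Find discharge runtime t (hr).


Step 1: E_discharge = eta/100 * E_charge = 92.45/100 * 626.08 = 578.81 Wh
Step 2: t = E_discharge / P = 578.81 / 143.22 = 4.041 hr

4.041 hr


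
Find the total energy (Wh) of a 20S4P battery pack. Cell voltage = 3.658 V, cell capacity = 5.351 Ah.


V_pack = 20 * 3.658 = 73.16 V
C_pack = 4 * 5.351 = 21.404 Ah
E = V_pack * C_pack = 73.16 * 21.404 = 1566 Wh

1566 Wh


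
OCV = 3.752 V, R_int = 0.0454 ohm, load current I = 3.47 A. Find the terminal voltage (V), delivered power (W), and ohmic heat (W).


Step 1: V_terminal = OCV - I*R = 3.752 - 3.47 * 0.0454 = 3.5945 V
Step 2: P_out = V_terminal * I = 3.5945 * 3.47 = 12.47 W
Step 3: Q = I^2 * R = 3.47^2 * 0.0454 = 0.5467 W

V=3.5945 V, P=12.47 W, Q=0.5467 W


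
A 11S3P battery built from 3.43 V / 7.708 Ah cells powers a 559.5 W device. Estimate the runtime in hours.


Step 1: E_pack = Ns * V_cell * Np * C_cell = 11 * 3.43 * 3 * 7.708 = 872.47 Wh
Step 2: t = E_pack / P = 872.47 / 559.5 = 1.559 hr

1.559 hr


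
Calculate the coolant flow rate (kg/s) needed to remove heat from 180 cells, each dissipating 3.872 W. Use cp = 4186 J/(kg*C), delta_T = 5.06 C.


Q_total = 180 * 3.872 = 696.96 W
m_dot = Q_total / (cp * dT) = 696.96 / (4186 * 5.06) = 0.03290 kg/s

0.03290 kg/s


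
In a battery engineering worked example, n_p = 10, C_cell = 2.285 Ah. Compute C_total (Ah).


Parallel capacities add: 10 * 2.285 Ah = 22.85 Ah

22.85 Ah


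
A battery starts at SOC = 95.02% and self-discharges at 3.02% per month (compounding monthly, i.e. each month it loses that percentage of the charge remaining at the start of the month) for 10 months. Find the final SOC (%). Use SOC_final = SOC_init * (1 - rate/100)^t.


Monthly retention factor = 1 - 3.02/100 = 0.9698
Over 10 months: factor^10 = 0.73591
SOC_final = 95.02 * 0.73591 = 69.93%

69.93%


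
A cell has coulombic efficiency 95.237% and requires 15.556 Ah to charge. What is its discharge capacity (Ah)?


Q_dis = eta/100 * Q_chg = 95.237/100 * 15.556 = 14.82 Ah

14.82 Ah


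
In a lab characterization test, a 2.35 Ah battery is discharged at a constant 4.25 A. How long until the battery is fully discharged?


Runtime = 2.35 Ah / 4.25 A = 0.5529 hr

0.5529 hr


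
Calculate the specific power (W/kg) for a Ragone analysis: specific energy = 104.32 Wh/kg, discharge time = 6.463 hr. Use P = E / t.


Specific power = 104.32 Wh/kg / 6.463 hr = 16.14 W/kg

16.14 W/kg


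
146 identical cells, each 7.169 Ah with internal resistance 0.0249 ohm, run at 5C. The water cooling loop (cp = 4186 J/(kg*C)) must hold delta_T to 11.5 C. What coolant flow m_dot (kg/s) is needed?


Step 1: I = 5 * 7.169 = 35.845 A
Step 2: Q_cell = I^2 * R = 35.845^2 * 0.0249 = 31.993 W
Step 3: Q_total = 146 * 31.993 = 4671 W
Step 4: m_dot = Q_total / (cp * dT) = 4671 / (4186 * 11.5) = 0.09703 kg/s

0.09703 kg/s


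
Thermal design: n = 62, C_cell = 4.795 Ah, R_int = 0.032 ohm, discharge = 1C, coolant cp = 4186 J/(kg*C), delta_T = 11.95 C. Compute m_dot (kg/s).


Step 1: I = 1 * 4.795 = 4.795 A
Step 2: Q_cell = I^2 * R = 4.795^2 * 0.032 = 0.73574 W
Step 3: Q_total = 62 * 0.73574 = 45.616 W
Step 4: m_dot = Q_total / (cp * dT) = 45.616 / (4186 * 11.95) = 9.119e-04 kg/s

9.119e-04 kg/s


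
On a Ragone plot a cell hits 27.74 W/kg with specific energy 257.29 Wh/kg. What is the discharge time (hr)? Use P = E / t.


t = E / P = 257.29 / 27.74 = 9.275 hr

9.275 hr


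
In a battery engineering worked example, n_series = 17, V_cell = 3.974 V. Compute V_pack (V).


V_pack = n * V_cell = 17 * 3.974 = 67.558 V

67.558 V


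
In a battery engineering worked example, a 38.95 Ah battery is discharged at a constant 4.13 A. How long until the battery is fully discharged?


t = capacity / current = 38.95 / 4.13 = 9.431 hr

9.431 hr


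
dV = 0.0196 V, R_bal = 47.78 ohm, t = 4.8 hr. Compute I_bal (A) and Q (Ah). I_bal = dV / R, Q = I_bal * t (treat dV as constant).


I_bal = dV / R = 0.0196 / 47.78 = 4.1021e-04 A
Q = I_bal * t = 4.1021e-04 * 4.8 = 0.001969 Ah

I=4.1021e-04 A, Q=0.001969 Ah


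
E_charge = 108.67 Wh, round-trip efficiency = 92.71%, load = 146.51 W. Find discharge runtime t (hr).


Step 1: E_discharge = eta/100 * E_charge = 92.71/100 * 108.67 = 100.75 Wh
Step 2: t = E_discharge / P = 100.75 / 146.51 = 0.6877 hr

0.6877 hr


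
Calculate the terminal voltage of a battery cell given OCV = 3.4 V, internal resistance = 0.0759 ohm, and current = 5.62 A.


V = OCV - I*R = 3.4 - 5.62 * 0.0759 = 2.973 V

2.973 V


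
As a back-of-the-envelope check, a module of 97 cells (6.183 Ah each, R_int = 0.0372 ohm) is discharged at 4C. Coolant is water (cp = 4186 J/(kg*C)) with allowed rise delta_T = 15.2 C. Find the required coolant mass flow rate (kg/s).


Step 1: I = 4 * 6.183 = 24.732 A
Step 2: Q_cell = I^2 * R = 24.732^2 * 0.0372 = 22.754 W
Step 3: Q_total = 97 * 22.754 = 2207.1 W
Step 4: m_dot = Q_total / (cp * dT) = 2207.1 / (4186 * 15.2) = 0.03469 kg/s

0.03469 kg/s


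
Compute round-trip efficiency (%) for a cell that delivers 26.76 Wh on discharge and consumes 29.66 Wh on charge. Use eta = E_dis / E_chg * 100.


Round-trip efficiency = 26.76/29.66 * 100% = 90.22%

90.22%


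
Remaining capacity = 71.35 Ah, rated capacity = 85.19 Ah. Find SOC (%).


SOC = (remaining / total) * 100 = (71.35 / 85.19) * 100 = 83.75%

83.75%


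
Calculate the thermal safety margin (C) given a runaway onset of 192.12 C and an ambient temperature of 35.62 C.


margin = T_onset - T_ambient = 192.12 - 35.62 = 156.5 C

156.5 C


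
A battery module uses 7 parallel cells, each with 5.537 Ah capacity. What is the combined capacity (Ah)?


C_total = 7 * 5.537 = 38.759 Ah

38.759 Ah


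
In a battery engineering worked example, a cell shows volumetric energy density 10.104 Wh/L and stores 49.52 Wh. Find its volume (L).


V = E / ED = 49.52 / 10.104 = 4.901 L

4.901 L


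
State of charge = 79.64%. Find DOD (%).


Complement of SOC: DOD = 100% - 79.64% = 20.36%

20.36%


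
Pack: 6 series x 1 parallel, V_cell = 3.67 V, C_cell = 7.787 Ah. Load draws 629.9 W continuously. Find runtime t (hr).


Step 1: E_pack = Ns * V_cell * Np * C_cell = 6 * 3.67 * 1 * 7.787 = 171.47 Wh
Step 2: t = E_pack / P = 171.47 / 629.9 = 0.2722 hr

0.2722 hr


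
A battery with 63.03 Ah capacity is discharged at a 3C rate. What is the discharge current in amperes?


I = C_rate * capacity = 3 * 63.03 = 189.09 A

189.09 A


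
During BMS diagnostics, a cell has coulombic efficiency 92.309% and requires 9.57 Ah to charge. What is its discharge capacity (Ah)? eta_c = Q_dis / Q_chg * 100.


Q_dis = eta/100 * Q_chg = 92.309/100 * 9.57 = 8.834 Ah

8.834 Ah


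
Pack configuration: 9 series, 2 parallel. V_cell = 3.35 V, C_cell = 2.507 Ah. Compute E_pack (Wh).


V_pack = 9 * 3.35 = 30.15 V
C_pack = 2 * 2.507 = 5.014 Ah
E = V_pack * C_pack = 30.15 * 5.014 = 151.2 Wh

151.2 Wh


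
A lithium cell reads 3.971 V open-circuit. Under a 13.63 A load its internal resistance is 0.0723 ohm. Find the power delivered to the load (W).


Step 1: V_terminal = OCV - I*R = 3.971 - 13.63 * 0.0723 = 2.9856 V
Step 2: P_out = V_terminal * I = 2.9856 * 13.63 = 40.69 W

40.69 W


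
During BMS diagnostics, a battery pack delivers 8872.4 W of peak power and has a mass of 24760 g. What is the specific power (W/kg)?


Convert: m = 24760 g = 24.76 kg
SP = P / m = 8872.4 / 24.76 = 358.3 W/kg

358.3 W/kg


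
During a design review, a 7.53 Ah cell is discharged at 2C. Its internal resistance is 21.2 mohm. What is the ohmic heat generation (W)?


Convert: R = 21.2 mohm = 0.0212 ohm
Step 1: I = C_rate * capacity = 2 * 7.53 = 15.06 A
Step 2: Q = I^2 * R = 15.06^2 * 0.0212 = 226.8 * 0.0212 = 4.808 W

4.808 W


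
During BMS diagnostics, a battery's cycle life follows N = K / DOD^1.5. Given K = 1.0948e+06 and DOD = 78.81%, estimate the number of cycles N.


Step 1: DOD^1.5 = 78.81^1.5 = 699.64
Step 2: N = 1.0948e+06 / 699.64 = 1565 cycles

1565 cycles


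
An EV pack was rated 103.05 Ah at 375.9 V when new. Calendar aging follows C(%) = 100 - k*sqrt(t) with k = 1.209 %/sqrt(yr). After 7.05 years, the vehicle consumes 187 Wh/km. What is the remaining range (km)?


Step 1: capacity retention = 100 - 1.209 * sqrt(7.05) = 100 - 1.209 * 2.6552 = 96.79%
Step 2: C_now = 103.05 * 96.79/100 = 99.742 Ah
Step 3: E_pack = V * C_now = 375.9 * 99.742 = 37493 Wh
Step 4: range = E_pack / consumption = 37493 / 187 = 200.5 km

200.5 km


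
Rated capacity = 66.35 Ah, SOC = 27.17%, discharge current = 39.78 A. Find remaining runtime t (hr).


Step 1: remaining = SOC/100 * C_total = 27.17/100 * 66.35 = 18.027 Ah
Step 2: t = remaining / I = 18.027 / 39.78 = 0.4532 hr

0.4532 hr


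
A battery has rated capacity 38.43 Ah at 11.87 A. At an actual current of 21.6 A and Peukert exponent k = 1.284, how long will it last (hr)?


Step 1: t_rated = C / I_rated = 38.43 / 11.87 = 3.2376 hr
Step 2: ratio = 11.87 / 21.6 = 0.54954
Step 3: ratio^k = 0.54954^1.284 = 0.46362
Step 4: t = t_rated * ratio^k = 3.2376 * 0.46362 = 1.501 hr

1.501 hr


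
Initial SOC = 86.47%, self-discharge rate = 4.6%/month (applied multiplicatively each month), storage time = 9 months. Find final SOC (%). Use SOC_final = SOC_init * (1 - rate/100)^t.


decay = (1 - 4.6/100)^9 = 0.65454
SOC_final = 86.47 * 0.65454 = 56.60%

56.60%


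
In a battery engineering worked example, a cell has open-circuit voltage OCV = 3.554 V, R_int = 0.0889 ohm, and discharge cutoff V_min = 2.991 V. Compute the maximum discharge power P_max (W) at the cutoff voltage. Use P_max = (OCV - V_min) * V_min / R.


dV = OCV - V_min = 0.563 V (so I_max = dV / R)
P_max = dV * V_min / R = 0.563 * 2.991 / 0.0889 = 18.94 W

18.94 W


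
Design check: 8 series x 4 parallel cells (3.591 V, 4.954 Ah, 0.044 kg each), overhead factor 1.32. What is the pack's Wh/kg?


Step 1: V_pack = 8 * 3.591 = 28.728 V
Step 2: C_pack = 4 * 4.954 = 19.816 Ah
Step 3: E_pack = V_pack * C_pack = 28.728 * 19.816 = 569.27 Wh
Step 4: m_pack = 8 * 4 * 0.044 * 1.32 = 1.8586 kg
Step 5: ED = E_pack / m_pack = 569.27 / 1.8586 = 306.3 Wh/kg

306.3 Wh/kg


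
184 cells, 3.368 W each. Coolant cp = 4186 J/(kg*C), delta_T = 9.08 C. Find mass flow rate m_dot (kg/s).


Q_total = 184 * 3.368 = 619.71 W
m_dot = Q_total / (cp * dT) = 619.71 / (4186 * 9.08) = 0.01630 kg/s

0.01630 kg/s


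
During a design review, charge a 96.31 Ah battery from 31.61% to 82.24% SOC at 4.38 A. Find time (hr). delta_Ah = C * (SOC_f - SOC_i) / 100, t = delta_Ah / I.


Step 1: dSOC = 82.24% - 31.61% = 50.63%
Step 2: delta_Ah = 96.31 * 50.63 / 100 = 48.762 Ah
Step 3: t = 48.762 / 4.38 = 11.13 hr

11.13 hr


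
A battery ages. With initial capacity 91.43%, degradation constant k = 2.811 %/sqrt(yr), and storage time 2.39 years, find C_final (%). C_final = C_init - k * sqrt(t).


sqrt(t) = sqrt(2.39) = 1.546
C_final = 91.43 - 2.811 * 1.546 = 87.08%

87.08%


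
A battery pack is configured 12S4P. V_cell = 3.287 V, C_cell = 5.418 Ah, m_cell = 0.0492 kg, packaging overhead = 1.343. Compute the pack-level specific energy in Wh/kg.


Step 1: V_pack = 12 * 3.287 = 39.444 V
Step 2: C_pack = 4 * 5.418 = 21.672 Ah
Step 3: E_pack = V_pack * C_pack = 39.444 * 21.672 = 854.83 Wh
Step 4: m_pack = 12 * 4 * 0.0492 * 1.343 = 3.1716 kg
Step 5: ED = E_pack / m_pack = 854.83 / 3.1716 = 269.5 Wh/kg

269.5 Wh/kg


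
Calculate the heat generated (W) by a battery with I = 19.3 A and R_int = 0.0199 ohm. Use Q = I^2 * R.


I^2 = 372.49
Q = 372.49 * 0.0199 = 7.413 W

7.413 W


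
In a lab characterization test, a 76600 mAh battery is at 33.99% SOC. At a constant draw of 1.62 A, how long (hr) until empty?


Convert: C_total = 76600 mAh = 76.6 Ah
Step 1: remaining = SOC/100 * C_total = 33.99/100 * 76.6 = 26.036 Ah
Step 2: t = remaining / I = 26.036 / 1.62 = 16.07 hr

16.07 hr


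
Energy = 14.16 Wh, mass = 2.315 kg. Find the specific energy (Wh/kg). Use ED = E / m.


Specific energy = 14.16 Wh / 2.315 kg = 6.117 Wh/kg

6.117 Wh/kg


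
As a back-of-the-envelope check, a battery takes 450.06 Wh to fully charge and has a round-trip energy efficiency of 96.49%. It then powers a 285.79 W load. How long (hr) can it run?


Step 1: E_discharge = eta/100 * E_charge = 96.49/100 * 450.06 = 434.26 Wh
Step 2: t = E_discharge / P = 434.26 / 285.79 = 1.520 hr

1.520 hr


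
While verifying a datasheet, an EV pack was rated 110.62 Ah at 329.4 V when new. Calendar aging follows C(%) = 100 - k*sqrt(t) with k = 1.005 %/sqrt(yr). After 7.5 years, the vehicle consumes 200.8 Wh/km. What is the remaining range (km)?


Step 1: capacity retention = 100 - 1.005 * sqrt(7.5) = 100 - 1.005 * 2.7386 = 97.248%
Step 2: C_now = 110.62 * 97.248/100 = 107.58 Ah
Step 3: E_pack = V * C_now = 329.4 * 107.58 = 35437 Wh
Step 4: range = E_pack / consumption = 35437 / 200.8 = 176.5 km

176.5 km


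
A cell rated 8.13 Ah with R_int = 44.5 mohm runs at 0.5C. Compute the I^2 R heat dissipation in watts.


Convert: R = 44.5 mohm = 0.0445 ohm
Step 1: I = C_rate * capacity = 0.5 * 8.13 = 4.065 A
Step 2: Q = I^2 * R = 4.065^2 * 0.0445 = 16.524 * 0.0445 = 0.7353 W

0.7353 W


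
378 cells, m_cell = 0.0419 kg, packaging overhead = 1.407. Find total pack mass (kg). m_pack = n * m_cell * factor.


Cell mass sum = 378 * 0.0419 = 15.838 kg
With overhead 1.407: m_pack = 15.838 * 1.407 = 22.28 kg

22.28 kg


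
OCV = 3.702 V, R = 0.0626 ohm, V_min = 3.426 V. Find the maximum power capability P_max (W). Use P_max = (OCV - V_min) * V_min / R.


P_max = (OCV - V_min) * V_min / R = (3.702 - 3.426) * 3.426 / 0.0626 = 0.276 * 3.426 / 0.0626 = 15.11 W

15.11 W


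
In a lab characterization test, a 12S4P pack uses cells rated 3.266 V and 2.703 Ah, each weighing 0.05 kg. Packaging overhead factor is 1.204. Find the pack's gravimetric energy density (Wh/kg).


Step 1: V_pack = 12 * 3.266 = 39.192 V
Step 2: C_pack = 4 * 2.703 = 10.812 Ah
Step 3: E_pack = V_pack * C_pack = 39.192 * 10.812 = 423.74 Wh
Step 4: m_pack = 12 * 4 * 0.05 * 1.204 = 2.8896 kg
Step 5: ED = E_pack / m_pack = 423.74 / 2.8896 = 146.6 Wh/kg

146.6 Wh/kg


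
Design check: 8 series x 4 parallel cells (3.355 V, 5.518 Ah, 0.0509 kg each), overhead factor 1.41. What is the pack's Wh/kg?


Step 1: V_pack = 8 * 3.355 = 26.84 V
Step 2: C_pack = 4 * 5.518 = 22.072 Ah
Step 3: E_pack = V_pack * C_pack = 26.84 * 22.072 = 592.41 Wh
Step 4: m_pack = 8 * 4 * 0.0509 * 1.41 = 2.2966 kg
Step 5: ED = E_pack / m_pack = 592.41 / 2.2966 = 258.0 Wh/kg

258.0 Wh/kg


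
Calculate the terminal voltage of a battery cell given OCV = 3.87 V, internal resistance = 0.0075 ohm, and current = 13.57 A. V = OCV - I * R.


IR drop = 13.57 * 0.0075 = 0.10178 V
V = 3.87 - 0.10178 = 3.768 V

3.768 V


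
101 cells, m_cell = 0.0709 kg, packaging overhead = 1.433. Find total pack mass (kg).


m_pack = n * m_cell * overhead = 101 * 0.0709 * 1.433 = 10.26 kg

10.26 kg


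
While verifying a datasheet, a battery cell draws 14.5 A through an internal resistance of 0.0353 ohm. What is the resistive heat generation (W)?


I^2 = 210.25
Q = 210.25 * 0.0353 = 7.422 W

7.422 W


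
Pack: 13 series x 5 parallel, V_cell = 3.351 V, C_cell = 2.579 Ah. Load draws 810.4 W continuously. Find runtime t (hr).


Step 1: E_pack = Ns * V_cell * Np * C_cell = 13 * 3.351 * 5 * 2.579 = 561.74 Wh
Step 2: t = E_pack / P = 561.74 / 810.4 = 0.6932 hr

0.6932 hr


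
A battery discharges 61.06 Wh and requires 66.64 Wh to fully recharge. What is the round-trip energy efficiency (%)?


eta_e = E_dis / E_chg * 100 = 61.06 / 66.64 * 100 = 91.63%

91.63%


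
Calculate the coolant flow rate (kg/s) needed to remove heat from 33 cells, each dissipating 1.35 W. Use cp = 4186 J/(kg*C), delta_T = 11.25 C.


Step 1: Total heat Q = 33 * 1.35 W = 44.55 W
Step 2: denom = cp * dT = 4186 * 11.25 = 47093
Step 3: m_dot = 44.55 / 47093 = 9.460e-04 kg/s

9.460e-04 kg/s


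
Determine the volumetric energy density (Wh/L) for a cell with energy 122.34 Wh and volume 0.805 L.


Volumetric ED = 122.34 Wh / 0.805 L = 152.0 Wh/L

152.0 Wh/L


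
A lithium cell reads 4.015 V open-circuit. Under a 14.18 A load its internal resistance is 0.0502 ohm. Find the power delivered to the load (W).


Step 1: V_terminal = OCV - I*R = 4.015 - 14.18 * 0.0502 = 3.3032 V
Step 2: P_out = V_terminal * I = 3.3032 * 14.18 = 46.84 W

46.84 W


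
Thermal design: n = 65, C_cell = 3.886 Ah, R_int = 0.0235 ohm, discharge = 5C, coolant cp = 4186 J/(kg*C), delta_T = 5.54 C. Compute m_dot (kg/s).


Step 1: I = 5 * 3.886 = 19.43 A
Step 2: Q_cell = I^2 * R = 19.43^2 * 0.0235 = 8.8718 W
Step 3: Q_total = 65 * 8.8718 = 576.67 W
Step 4: m_dot = Q_total / (cp * dT) = 576.67 / (4186 * 5.54) = 0.02487 kg/s

0.02487 kg/s


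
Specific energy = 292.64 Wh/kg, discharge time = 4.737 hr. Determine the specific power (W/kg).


P_specific = E / t = 292.64 / 4.737 = 61.78 W/kg

61.78 W/kg


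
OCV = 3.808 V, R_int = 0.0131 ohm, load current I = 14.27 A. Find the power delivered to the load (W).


Step 1: V_terminal = OCV - I*R = 3.808 - 14.27 * 0.0131 = 3.6211 V
Step 2: P_out = V_terminal * I = 3.6211 * 14.27 = 51.67 W

51.67 W


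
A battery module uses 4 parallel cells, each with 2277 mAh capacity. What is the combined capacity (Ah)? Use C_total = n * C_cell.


Convert: C_cell = 2277 mAh = 2.277 Ah
C_total = 4 * 2.277 = 9.108 Ah

9.108 Ah


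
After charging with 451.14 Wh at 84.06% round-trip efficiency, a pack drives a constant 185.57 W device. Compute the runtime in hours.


Step 1: E_discharge = eta/100 * E_charge = 84.06/100 * 451.14 = 379.23 Wh
Step 2: t = E_discharge / P = 379.23 / 185.57 = 2.044 hr

2.044 hr


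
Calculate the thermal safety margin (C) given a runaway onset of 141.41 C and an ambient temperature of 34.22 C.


margin = T_onset - T_ambient = 141.41 - 34.22 = 107.19 C

107.19 C


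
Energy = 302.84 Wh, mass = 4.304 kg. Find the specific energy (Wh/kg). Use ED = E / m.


Specific energy = 302.84 Wh / 4.304 kg = 70.36 Wh/kg

70.36 Wh/kg


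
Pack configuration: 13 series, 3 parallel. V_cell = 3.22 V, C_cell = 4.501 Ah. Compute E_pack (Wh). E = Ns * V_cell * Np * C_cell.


V_pack = 13 * 3.22 = 41.86 V
C_pack = 3 * 4.501 = 13.503 Ah
E = V_pack * C_pack = 41.86 * 13.503 = 565.2 Wh

565.2 Wh


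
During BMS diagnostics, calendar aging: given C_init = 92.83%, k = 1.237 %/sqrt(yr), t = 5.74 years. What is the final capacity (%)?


sqrt(t) = sqrt(5.74) = 2.3958
C_final = 92.83 - 1.237 * 2.3958 = 89.87%

89.87%


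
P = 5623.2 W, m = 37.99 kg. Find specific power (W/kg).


Specific power = 5623.2 W / 37.99 kg = 148.0 W/kg

148.0 W/kg


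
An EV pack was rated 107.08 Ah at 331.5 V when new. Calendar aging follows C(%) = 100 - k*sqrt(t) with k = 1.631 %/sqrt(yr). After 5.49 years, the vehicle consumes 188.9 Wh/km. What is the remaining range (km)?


Step 1: capacity retention = 100 - 1.631 * sqrt(5.49) = 100 - 1.631 * 2.3431 = 96.178%
Step 2: C_now = 107.08 * 96.178/100 = 102.99 Ah
Step 3: E_pack = V * C_now = 331.5 * 102.99 = 34141 Wh
Step 4: range = E_pack / consumption = 34141 / 188.9 = 180.7 km

180.7 km


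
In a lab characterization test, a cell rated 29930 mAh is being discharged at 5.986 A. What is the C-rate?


Convert: capacity = 29930 mAh = 29.93 Ah
C_rate = I / capacity = 5.986 / 29.93 = 0.2C

0.2C


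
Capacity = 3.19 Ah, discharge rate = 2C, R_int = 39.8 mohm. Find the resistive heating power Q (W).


Convert: R = 39.8 mohm = 0.0398 ohm
Step 1: I = C_rate * capacity = 2 * 3.19 = 6.38 A
Step 2: Q = I^2 * R = 6.38^2 * 0.0398 = 40.704 * 0.0398 = 1.620 W

1.620 W


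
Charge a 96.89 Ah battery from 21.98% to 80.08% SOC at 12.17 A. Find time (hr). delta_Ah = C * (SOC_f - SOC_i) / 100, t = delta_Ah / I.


Step 1: dSOC = 80.08% - 21.98% = 58.1%
Step 2: delta_Ah = 96.89 * 58.1 / 100 = 56.293 Ah
Step 3: t = 56.293 / 12.17 = 4.626 hr

4.626 hr


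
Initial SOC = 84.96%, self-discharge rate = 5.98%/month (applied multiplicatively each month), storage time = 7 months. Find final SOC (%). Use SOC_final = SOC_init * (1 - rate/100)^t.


Monthly retention factor = 1 - 5.98/100 = 0.9402
Over 7 months: factor^7 = 0.64944
SOC_final = 84.96 * 0.64944 = 55.18%

55.18%


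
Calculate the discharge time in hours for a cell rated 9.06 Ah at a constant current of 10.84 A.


Runtime = 9.06 Ah / 10.84 A = 0.8358 hr

0.8358 hr


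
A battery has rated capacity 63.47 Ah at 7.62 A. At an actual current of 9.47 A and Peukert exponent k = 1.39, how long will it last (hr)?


Step 1: t_rated = C / I_rated = 63.47 / 7.62 = 8.3294 hr
Step 2: ratio = 7.62 / 9.47 = 0.80465
Step 3: ratio^k = 0.80465^1.39 = 0.73925
Step 4: t = t_rated * ratio^k = 8.3294 * 0.73925 = 6.158 hr

6.158 hr


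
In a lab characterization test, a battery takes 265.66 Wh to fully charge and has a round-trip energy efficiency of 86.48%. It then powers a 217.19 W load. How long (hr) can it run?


Step 1: E_discharge = eta/100 * E_charge = 86.48/100 * 265.66 = 229.74 Wh
Step 2: t = E_discharge / P = 229.74 / 217.19 = 1.058 hr

1.058 hr


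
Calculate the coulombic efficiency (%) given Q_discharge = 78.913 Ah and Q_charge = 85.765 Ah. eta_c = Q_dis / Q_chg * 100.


Coulombic efficiency = 78.913/85.765 * 100% = 92.01%

92.01%


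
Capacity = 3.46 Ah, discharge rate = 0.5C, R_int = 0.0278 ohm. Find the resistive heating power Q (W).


Step 1: I = C_rate * capacity = 0.5 * 3.46 = 1.73 A
Step 2: Q = I^2 * R = 1.73^2 * 0.0278 = 2.9929 * 0.0278 = 0.08320 W

0.08320 W


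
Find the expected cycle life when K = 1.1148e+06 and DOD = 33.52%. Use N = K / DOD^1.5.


Step 1: DOD^1.5 = 33.52^1.5 = 194.07
Step 2: N = 1.1148e+06 / 194.07 = 5744 cycles

5744 cycles


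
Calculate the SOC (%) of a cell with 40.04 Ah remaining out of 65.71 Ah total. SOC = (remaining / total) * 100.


SOC = (remaining / total) * 100 = (40.04 / 65.71) * 100 = 60.93%

60.93%


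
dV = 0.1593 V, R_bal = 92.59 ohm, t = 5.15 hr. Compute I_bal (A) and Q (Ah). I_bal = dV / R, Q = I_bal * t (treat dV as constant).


I_bal = dV / R = 0.1593 / 92.59 = 0.0017205 A
Q = I_bal * t = 0.0017205 * 5.15 = 0.008861 Ah

I=0.0017205 A, Q=0.008861 Ah


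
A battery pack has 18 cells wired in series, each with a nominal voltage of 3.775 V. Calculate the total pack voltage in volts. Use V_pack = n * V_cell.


Series voltages add: 18 * 3.775 V = 67.95 V

67.95 V


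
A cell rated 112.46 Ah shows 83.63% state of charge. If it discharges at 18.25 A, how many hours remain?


Step 1: remaining = SOC/100 * C_total = 83.63/100 * 112.46 = 94.05 Ah
Step 2: t = remaining / I = 94.05 / 18.25 = 5.153 hr

5.153 hr


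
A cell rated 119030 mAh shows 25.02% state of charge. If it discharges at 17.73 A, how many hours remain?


Convert: C_total = 119030 mAh = 119.03 Ah
Step 1: remaining = SOC/100 * C_total = 25.02/100 * 119.03 = 29.781 Ah
Step 2: t = remaining / I = 29.781 / 17.73 = 1.680 hr

1.680 hr


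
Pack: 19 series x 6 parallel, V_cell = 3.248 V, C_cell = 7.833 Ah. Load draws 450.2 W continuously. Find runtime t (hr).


Step 1: E_pack = Ns * V_cell * Np * C_cell = 19 * 3.248 * 6 * 7.833 = 2900.3 Wh
Step 2: t = E_pack / P = 2900.3 / 450.2 = 6.442 hr

6.442 hr


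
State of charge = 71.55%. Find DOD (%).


Complement of SOC: DOD = 100% - 71.55% = 28.45%

28.45%


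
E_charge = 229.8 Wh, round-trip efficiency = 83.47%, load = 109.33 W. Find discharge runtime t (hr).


Step 1: E_discharge = eta/100 * E_charge = 83.47/100 * 229.8 = 191.81 Wh
Step 2: t = E_discharge / P = 191.81 / 109.33 = 1.754 hr

1.754 hr


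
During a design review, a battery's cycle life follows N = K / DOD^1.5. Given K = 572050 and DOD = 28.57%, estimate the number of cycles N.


DOD^1.5 = 152.71
N = K / DOD^1.5 = 572050 / 152.71 = 3746

3746 cycles


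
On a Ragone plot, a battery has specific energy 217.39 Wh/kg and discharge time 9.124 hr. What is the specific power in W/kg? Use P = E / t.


P_specific = E / t = 217.39 / 9.124 = 23.83 W/kg

23.83 W/kg


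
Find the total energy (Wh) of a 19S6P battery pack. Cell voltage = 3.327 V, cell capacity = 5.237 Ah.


E = Ns * Vcell * Np * Ccell = 19 * 3.327 * 6 * 5.237 = 1986 Wh

1986 Wh


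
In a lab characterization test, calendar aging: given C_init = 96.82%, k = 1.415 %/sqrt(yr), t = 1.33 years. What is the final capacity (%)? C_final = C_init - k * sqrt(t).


Step 1: sqrt(1.33 yr) = 1.1533
Step 2: drop = 1.415 * 1.1533 = 1.6319
Step 3: C_final = 96.82 - 1.6319 = 95.19%

95.19%


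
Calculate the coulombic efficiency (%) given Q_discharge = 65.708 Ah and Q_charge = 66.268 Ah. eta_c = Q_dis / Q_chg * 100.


eta_c = Q_dis / Q_chg * 100 = 65.708 / 66.268 * 100 = 99.15%

99.15%


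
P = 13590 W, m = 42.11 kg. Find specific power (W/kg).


Specific power = 13590 W / 42.11 kg = 322.7 W/kg

322.7 W/kg


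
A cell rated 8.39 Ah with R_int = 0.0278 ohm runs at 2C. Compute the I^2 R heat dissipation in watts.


Step 1: I = C_rate * capacity = 2 * 8.39 = 16.78 A
Step 2: Q = I^2 * R = 16.78^2 * 0.0278 = 281.57 * 0.0278 = 7.828 W

7.828 W


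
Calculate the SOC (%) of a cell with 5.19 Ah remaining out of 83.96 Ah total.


SOC = (remaining / total) * 100 = (5.19 / 83.96) * 100 = 6.182%

6.182%


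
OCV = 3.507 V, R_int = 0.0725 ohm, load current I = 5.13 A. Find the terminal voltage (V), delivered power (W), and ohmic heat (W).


Step 1: V_terminal = OCV - I*R = 3.507 - 5.13 * 0.0725 = 3.1351 V
Step 2: P_out = V_terminal * I = 3.1351 * 5.13 = 16.08 W
Step 3: Q = I^2 * R = 5.13^2 * 0.0725 = 1.908 W

V=3.1351 V, P=16.08 W, Q=1.908 W


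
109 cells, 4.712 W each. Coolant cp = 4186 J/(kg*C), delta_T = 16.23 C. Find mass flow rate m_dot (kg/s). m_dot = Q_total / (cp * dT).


Step 1: Total heat Q = 109 * 4.712 W = 513.61 W
Step 2: denom = cp * dT = 4186 * 16.23 = 67939
Step 3: m_dot = 513.61 / 67939 = 0.007560 kg/s

0.007560 kg/s


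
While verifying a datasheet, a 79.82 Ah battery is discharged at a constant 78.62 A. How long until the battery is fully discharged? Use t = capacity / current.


t = capacity / current = 79.82 / 78.62 = 1.015 hr

1.015 hr


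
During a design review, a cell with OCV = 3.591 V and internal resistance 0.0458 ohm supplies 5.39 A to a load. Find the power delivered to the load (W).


Step 1: V_terminal = OCV - I*R = 3.591 - 5.39 * 0.0458 = 3.3441 V
Step 2: P_out = V_terminal * I = 3.3441 * 5.39 = 18.02 W

18.02 W


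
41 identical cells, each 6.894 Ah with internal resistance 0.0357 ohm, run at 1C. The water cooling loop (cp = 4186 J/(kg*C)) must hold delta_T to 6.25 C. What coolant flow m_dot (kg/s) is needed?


Step 1: I = 1 * 6.894 = 6.894 A
Step 2: Q_cell = I^2 * R = 6.894^2 * 0.0357 = 1.6967 W
Step 3: Q_total = 41 * 1.6967 = 69.565 W
Step 4: m_dot = Q_total / (cp * dT) = 69.565 / (4186 * 6.25) = 0.002659 kg/s

0.002659 kg/s


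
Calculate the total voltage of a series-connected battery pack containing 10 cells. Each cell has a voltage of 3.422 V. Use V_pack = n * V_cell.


Series voltages add: 10 * 3.422 V = 34.22 V

34.22 V


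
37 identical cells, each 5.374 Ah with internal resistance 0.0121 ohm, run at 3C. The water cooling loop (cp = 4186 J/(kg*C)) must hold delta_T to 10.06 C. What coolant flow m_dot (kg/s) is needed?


Step 1: I = 3 * 5.374 = 16.122 A
Step 2: Q_cell = I^2 * R = 16.122^2 * 0.0121 = 3.145 W
Step 3: Q_total = 37 * 3.145 = 116.37 W
Step 4: m_dot = Q_total / (cp * dT) = 116.37 / (4186 * 10.06) = 0.002763 kg/s

0.002763 kg/s


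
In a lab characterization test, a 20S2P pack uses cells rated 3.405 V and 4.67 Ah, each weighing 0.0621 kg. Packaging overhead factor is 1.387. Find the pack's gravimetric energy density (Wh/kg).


Step 1: V_pack = 20 * 3.405 = 68.1 V
Step 2: C_pack = 2 * 4.67 = 9.34 Ah
Step 3: E_pack = V_pack * C_pack = 68.1 * 9.34 = 636.05 Wh
Step 4: m_pack = 20 * 2 * 0.0621 * 1.387 = 3.4453 kg
Step 5: ED = E_pack / m_pack = 636.05 / 3.4453 = 184.6 Wh/kg

184.6 Wh/kg


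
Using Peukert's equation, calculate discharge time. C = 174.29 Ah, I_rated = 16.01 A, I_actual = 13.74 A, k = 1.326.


t_rated = C / I_rated = 174.29 / 16.01 = 10.886 hr
(I_rated/I)^k = (1.1652)^1.326 = 1.2247
t = t_rated * (I_rated/I)^k = 10.886 * 1.2247 = 13.33 hr

13.33 hr


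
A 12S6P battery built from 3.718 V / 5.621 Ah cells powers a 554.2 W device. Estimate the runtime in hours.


Step 1: E_pack = Ns * V_cell * Np * C_cell = 12 * 3.718 * 6 * 5.621 = 1504.7 Wh
Step 2: t = E_pack / P = 1504.7 / 554.2 = 2.715 hr

2.715 hr


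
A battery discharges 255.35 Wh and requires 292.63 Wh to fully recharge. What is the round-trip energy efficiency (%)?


Round-trip efficiency = 255.35/292.63 * 100% = 87.26%

87.26%


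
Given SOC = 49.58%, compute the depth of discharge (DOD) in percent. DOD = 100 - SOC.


DOD = 100 - SOC = 100 - 49.58 = 50.42%

50.42%


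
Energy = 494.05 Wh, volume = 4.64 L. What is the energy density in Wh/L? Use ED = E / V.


Volumetric ED = 494.05 Wh / 4.64 L = 106.5 Wh/L

106.5 Wh/L


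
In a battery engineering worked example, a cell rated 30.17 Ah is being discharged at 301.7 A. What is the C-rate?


C_rate = I / capacity = 301.7 / 30.17 = 10C

10C


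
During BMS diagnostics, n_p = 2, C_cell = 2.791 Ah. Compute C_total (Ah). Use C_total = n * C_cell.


Parallel capacities add: 2 * 2.791 Ah = 5.582 Ah

5.582 Ah


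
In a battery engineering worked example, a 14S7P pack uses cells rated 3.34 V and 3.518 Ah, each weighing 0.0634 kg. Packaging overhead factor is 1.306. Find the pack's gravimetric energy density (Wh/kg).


Step 1: V_pack = 14 * 3.34 = 46.76 V
Step 2: C_pack = 7 * 3.518 = 24.626 Ah
Step 3: E_pack = V_pack * C_pack = 46.76 * 24.626 = 1151.5 Wh
Step 4: m_pack = 14 * 7 * 0.0634 * 1.306 = 8.1144 kg
Step 5: ED = E_pack / m_pack = 1151.5 / 8.1144 = 141.9 Wh/kg

141.9 Wh/kg


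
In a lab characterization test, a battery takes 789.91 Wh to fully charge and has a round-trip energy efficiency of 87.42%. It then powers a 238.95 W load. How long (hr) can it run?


Step 1: E_discharge = eta/100 * E_charge = 87.42/100 * 789.91 = 690.54 Wh
Step 2: t = E_discharge / P = 690.54 / 238.95 = 2.890 hr

2.890 hr


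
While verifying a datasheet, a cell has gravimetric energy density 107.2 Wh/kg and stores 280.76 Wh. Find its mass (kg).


m = E / ED = 280.76 / 107.2 = 2.619 kg

2.619 kg


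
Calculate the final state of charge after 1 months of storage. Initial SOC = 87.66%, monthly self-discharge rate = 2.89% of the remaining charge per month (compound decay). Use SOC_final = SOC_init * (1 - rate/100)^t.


Monthly retention factor = 1 - 2.89/100 = 0.9711
Over 1 months: factor^1 = 0.9711
SOC_final = 87.66 * 0.9711 = 85.13%

85.13%


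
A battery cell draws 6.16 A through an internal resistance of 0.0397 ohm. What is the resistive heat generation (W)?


Q = I^2 * R = 6.16^2 * 0.0397 = 1.506 W

1.506 W
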